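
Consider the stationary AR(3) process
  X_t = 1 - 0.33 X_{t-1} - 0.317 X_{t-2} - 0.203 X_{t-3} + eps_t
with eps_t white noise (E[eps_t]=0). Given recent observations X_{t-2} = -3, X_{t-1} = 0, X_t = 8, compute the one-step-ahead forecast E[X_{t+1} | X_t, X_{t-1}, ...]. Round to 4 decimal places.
E[X_{t+1} \mid \mathcal F_t] = -1.0310

For an AR(p) model X_t = c + sum_i phi_i X_{t-i} + eps_t, the
one-step-ahead conditional mean is
  E[X_{t+1} | X_t, ...] = c + sum_i phi_i X_{t+1-i}.
Substitute known values:
  E[X_{t+1} | ...] = 1 + (-0.33) * (8) + (-0.317) * (0) + (-0.203) * (-3)
                   = -1.0310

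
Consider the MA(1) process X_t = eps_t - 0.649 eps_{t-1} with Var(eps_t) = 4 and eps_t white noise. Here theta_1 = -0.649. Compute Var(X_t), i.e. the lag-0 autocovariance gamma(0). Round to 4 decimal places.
\gamma(0) = 5.6848

For an MA(q) process X_t = eps_t + sum_i theta_i eps_{t-i} with
Var(eps_t) = sigma^2, the variance is
  gamma(0) = sigma^2 * (1 + sum_i theta_i^2).
  sum_i theta_i^2 = (-0.649)^2 = 0.421201.
  gamma(0) = 4 * (1 + 0.421201) = 4 * 1.421201 = 5.684804, which rounds to 5.6848.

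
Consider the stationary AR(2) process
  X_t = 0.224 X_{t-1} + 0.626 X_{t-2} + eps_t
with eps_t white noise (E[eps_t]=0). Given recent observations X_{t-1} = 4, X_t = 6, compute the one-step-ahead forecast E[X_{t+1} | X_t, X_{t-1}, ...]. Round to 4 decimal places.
E[X_{t+1} \mid \mathcal F_t] = 3.8480

For an AR(p) model X_t = c + sum_i phi_i X_{t-i} + eps_t, the
one-step-ahead conditional mean is
  E[X_{t+1} | X_t, ...] = c + sum_i phi_i X_{t+1-i}.
Substitute known values:
  E[X_{t+1} | ...] = (0.224) * (6) + (0.626) * (4)
                   = 3.8480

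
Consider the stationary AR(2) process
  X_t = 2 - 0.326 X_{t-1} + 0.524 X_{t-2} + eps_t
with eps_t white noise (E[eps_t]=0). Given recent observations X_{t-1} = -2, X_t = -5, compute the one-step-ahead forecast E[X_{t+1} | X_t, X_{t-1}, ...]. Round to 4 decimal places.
E[X_{t+1} \mid \mathcal F_t] = 2.5820

For an AR(p) model X_t = c + sum_i phi_i X_{t-i} + eps_t, the
one-step-ahead conditional mean is
  E[X_{t+1} | X_t, ...] = c + sum_i phi_i X_{t+1-i}.
Substitute known values:
  E[X_{t+1} | ...] = 2 + (-0.326) * (-5) + (0.524) * (-2)
                   = 2.5820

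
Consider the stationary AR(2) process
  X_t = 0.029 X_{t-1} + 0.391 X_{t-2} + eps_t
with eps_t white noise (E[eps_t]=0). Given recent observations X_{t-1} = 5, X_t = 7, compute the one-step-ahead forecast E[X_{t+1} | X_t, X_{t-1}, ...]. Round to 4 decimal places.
E[X_{t+1} \mid \mathcal F_t] = 2.1580

For an AR(p) model X_t = c + sum_i phi_i X_{t-i} + eps_t, the
one-step-ahead conditional mean is
  E[X_{t+1} | X_t, ...] = c + sum_i phi_i X_{t+1-i}.
Substitute known values:
  E[X_{t+1} | ...] = (0.029) * (7) + (0.391) * (5)
                   = 2.1580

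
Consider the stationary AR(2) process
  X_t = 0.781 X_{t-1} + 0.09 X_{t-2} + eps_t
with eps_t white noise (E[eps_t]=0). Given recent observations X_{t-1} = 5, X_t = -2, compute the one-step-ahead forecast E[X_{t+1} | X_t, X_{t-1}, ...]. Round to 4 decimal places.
E[X_{t+1} \mid \mathcal F_t] = -1.1120

For an AR(p) model X_t = c + sum_i phi_i X_{t-i} + eps_t, the
one-step-ahead conditional mean is
  E[X_{t+1} | X_t, ...] = c + sum_i phi_i X_{t+1-i}.
Substitute known values:
  E[X_{t+1} | ...] = (0.781) * (-2) + (0.09) * (5)
                   = -1.1120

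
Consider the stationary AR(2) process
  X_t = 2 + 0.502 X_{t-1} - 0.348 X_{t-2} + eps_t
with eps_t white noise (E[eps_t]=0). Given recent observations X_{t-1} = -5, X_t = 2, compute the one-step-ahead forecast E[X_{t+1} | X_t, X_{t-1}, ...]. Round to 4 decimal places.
E[X_{t+1} \mid \mathcal F_t] = 4.7440

For an AR(p) model X_t = c + sum_i phi_i X_{t-i} + eps_t, the
one-step-ahead conditional mean is
  E[X_{t+1} | X_t, ...] = c + sum_i phi_i X_{t+1-i}.
Substitute known values:
  E[X_{t+1} | ...] = 2 + (0.502) * (2) + (-0.348) * (-5)
                   = 4.7440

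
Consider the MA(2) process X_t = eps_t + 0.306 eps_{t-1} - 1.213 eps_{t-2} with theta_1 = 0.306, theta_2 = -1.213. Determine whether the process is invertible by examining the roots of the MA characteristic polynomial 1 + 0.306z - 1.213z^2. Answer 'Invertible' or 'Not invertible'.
\text{Not invertible}

The MA(q) characteristic polynomial is P(z) = 1 + 0.306z - 1.213z^2.
Invertibility requires all roots to lie outside the unit circle, i.e. |z| > 1 for every root.
Set 1 + (0.306) z + (-1.213) z^2 = 0, i.e. a z^2 + b z + c = 0 with a = -1.213, b = 0.306, c = 1.
Discriminant D = b^2 - 4ac = (0.306)^2 - 4*(-1.213)*1 = 0.093636 - (-4.852) = 4.945636.
D >= 0, so the roots are real: z = (-b +/- sqrt(D)) / (2a) = (-0.306 +/- 2.223879) / (-2.426).
  z_1 = (-0.306 + 2.223879) / (-2.426) = -0.7906,   |z_1| = 0.7906.
  z_2 = (-0.306 - 2.223879) / (-2.426) = 1.0428,   |z_2| = 1.0428.
Moduli of all roots: 0.7906, 1.0428.
All moduli strictly greater than 1? No.
Verdict: Not invertible.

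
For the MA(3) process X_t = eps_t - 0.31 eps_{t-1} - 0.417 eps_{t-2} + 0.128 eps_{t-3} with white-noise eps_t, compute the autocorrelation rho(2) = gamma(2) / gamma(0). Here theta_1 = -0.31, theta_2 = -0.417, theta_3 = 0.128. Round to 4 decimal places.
\rho(2) = -0.3550

For an MA(q) process with theta_0 = 1, the autocovariance is
  gamma(k) = sigma^2 * sum_{i=0..q-k} theta_i * theta_{i+k},
and rho(k) = gamma(k) / gamma(0). Sigma^2 cancels.
  numerator   = (1)*(-0.417) + (-0.31)*(0.128) = -0.45668.
  denominator = (1)^2 + (-0.31)^2 + (-0.417)^2 + (0.128)^2 = 1.286373.
  rho(2) = -0.45668 / 1.286373 = -0.3550.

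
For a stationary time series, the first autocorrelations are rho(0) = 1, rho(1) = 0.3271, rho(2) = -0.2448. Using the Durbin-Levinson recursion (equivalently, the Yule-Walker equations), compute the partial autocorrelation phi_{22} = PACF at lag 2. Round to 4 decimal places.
\phi_{22} = -0.3939

The PACF at lag k is phi_{kk}, the last component of the solution
to the Yule-Walker system G_k phi = r_k where
  (G_k)_{ij} = rho(|i - j|), (r_k)_i = rho(i), i,j = 1..k.
Equivalently, Durbin-Levinson gives phi_{kk} iteratively:
  phi_{11} = rho(1)
  phi_{kk} = [rho(k) - sum_{j=1..k-1} phi_{k-1,j} rho(k-j)]
            / [1 - sum_{j=1..k-1} phi_{k-1,j} rho(j)],
  phi_{k,j} = phi_{k-1,j} - phi_{kk} phi_{k-1,k-j},  j = 1..k-1.
Step k = 1:
  phi_11 = rho(1) = 0.3271.
Step k = 2:
  phi_22 = [rho(2) - phi_11 rho(1)] / [1 - phi_11 rho(1)] = [-0.2448 - (0.3271)(0.3271)] / [1 - (0.3271)(0.3271)]
         = -0.35179441 / 0.89300559 = -0.3939.
Therefore phi_{22} = -0.3939.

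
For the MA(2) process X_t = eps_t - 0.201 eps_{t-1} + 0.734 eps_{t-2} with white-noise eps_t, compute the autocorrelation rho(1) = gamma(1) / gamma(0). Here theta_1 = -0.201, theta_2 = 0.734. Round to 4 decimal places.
\rho(1) = -0.2207

For an MA(q) process with theta_0 = 1, the autocovariance is
  gamma(k) = sigma^2 * sum_{i=0..q-k} theta_i * theta_{i+k},
and rho(k) = gamma(k) / gamma(0). Sigma^2 cancels.
  numerator   = (1)*(-0.201) + (-0.201)*(0.734) = -0.348534.
  denominator = (1)^2 + (-0.201)^2 + (0.734)^2 = 1.579157.
  rho(1) = -0.348534 / 1.579157 = -0.2207.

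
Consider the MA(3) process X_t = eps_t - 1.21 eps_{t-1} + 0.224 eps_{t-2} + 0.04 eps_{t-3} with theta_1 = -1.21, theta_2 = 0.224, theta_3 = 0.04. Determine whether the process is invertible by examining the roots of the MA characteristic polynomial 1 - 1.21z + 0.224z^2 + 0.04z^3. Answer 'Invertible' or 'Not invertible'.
\text{Invertible}

The MA(q) characteristic polynomial is P(z) = 1 - 1.21z + 0.224z^2 + 0.04z^3.
Invertibility requires all roots to lie outside the unit circle, i.e. |z| > 1 for every root.
Degree 3: look for a simple real root z0 first, then factor out (1 - z/z0) and solve the remaining quadratic.
Testing z0 = 2.5: P(2.5) = 1 + (-1.21)(2.5) + (0.224)(2.5)^2 + (0.04)(2.5)^3
  = 1 + (-3.025) + (1.4) + (0.625) = 0.  So z_0 = 2.5 is a root, |z_0| = 2.5.
Divide out the factor (1 - 0.4 z) = (1 - z/z0) (since 1/z0 = 0.4):
  P(z) = (1 - 0.4 z)(1 + (-0.81) z + (-0.1) z^2)
  [check: z-coef -0.81 - (0.4) = -1.21; z^2-coef -0.1 - (0.4)(-0.81) = 0.224; z^3-coef -(0.4)(-0.1) = 0.04.]
Remaining roots from the quadratic factor 1 + (-0.81) z + (-0.1) z^2:
  Set 1 + (-0.81) z + (-0.1) z^2 = 0, i.e. a z^2 + b z + c = 0 with a = -0.1, b = -0.81, c = 1.
  Discriminant D = b^2 - 4ac = (-0.81)^2 - 4*(-0.1)*1 = 0.6561 - (-0.4) = 1.0561.
  D >= 0, so the roots are real: z = (-b +/- sqrt(D)) / (2a) = (0.81 +/- 1.027667) / (-0.2).
    z_1 = (0.81 + 1.027667) / (-0.2) = -9.1883,   |z_1| = 9.1883.
    z_2 = (0.81 - 1.027667) / (-0.2) = 1.0883,   |z_2| = 1.0883.
Moduli of all roots: 2.5000, 9.1883, 1.0883.
All moduli strictly greater than 1? Yes.
Verdict: Invertible.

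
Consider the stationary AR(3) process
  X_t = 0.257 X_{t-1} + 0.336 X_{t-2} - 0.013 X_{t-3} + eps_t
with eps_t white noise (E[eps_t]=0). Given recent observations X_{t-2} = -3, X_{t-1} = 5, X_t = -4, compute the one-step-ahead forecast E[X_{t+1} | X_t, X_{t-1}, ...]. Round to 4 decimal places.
E[X_{t+1} \mid \mathcal F_t] = 0.6910

For an AR(p) model X_t = c + sum_i phi_i X_{t-i} + eps_t, the
one-step-ahead conditional mean is
  E[X_{t+1} | X_t, ...] = c + sum_i phi_i X_{t+1-i}.
Substitute known values:
  E[X_{t+1} | ...] = (0.257) * (-4) + (0.336) * (5) + (-0.013) * (-3)
                   = 0.6910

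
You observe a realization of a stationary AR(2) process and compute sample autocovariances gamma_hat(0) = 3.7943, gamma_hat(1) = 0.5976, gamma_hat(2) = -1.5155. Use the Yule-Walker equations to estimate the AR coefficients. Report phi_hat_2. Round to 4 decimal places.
\hat\phi_{2} = -0.4350

The Yule-Walker equations for an AR(p) process read, in matrix form,
  Gamma_p phi = r_p,   with   (Gamma_p)_{ij} = gamma(|i - j|),
                       (r_p)_i = gamma(i),   i,j = 1..p.
Substitute the sample gammas (Toeplitz matrix and right-hand side of size 2):
  Gamma_p = [[3.7943, 0.5976], [0.5976, 3.7943]]
  r_p     = [0.5976, -1.5155]
Written out:
  3.7943 phi_1 + 0.5976 phi_2 = 0.5976
  0.5976 phi_1 + 3.7943 phi_2 = -1.5155
Solve by Cramer's rule:
  det = gamma(0)^2 - gamma(1)^2 = (3.7943)^2 - (0.5976)^2 = 14.39671249 - 0.35712576 = 14.03958673
  phi_hat_1 = [gamma(1) gamma(0) - gamma(1) gamma(2)] / det = [(0.5976)(3.7943) - (0.5976)(-1.5155)] / 14.03958673 = 3.17313648 / 14.03958673 = 0.226
  phi_hat_2 = [gamma(0) gamma(2) - gamma(1)^2] / det = [(3.7943)(-1.5155) - (0.5976)^2] / 14.03958673 = -6.10738741 / 14.03958673 = -0.435
So phi_hat = [0.2260, -0.4350].
Therefore phi_hat_2 = -0.4350.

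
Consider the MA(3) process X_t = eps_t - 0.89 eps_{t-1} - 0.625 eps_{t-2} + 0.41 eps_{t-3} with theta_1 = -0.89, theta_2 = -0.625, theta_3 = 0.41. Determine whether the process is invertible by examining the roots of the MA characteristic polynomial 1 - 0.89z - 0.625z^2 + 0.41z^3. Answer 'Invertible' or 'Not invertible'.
\text{Not invertible}

The MA(q) characteristic polynomial is P(z) = 1 - 0.89z - 0.625z^2 + 0.41z^3.
Invertibility requires all roots to lie outside the unit circle, i.e. |z| > 1 for every root.
Degree 3: look for a simple real root z0 first, then factor out (1 - z/z0) and solve the remaining quadratic.
Testing z0 = 2: P(2) = 1 + (-0.89)(2) + (-0.625)(2)^2 + (0.41)(2)^3
  = 1 + (-1.78) + (-2.5) + (3.28) = 0.  So z_0 = 2 is a root, |z_0| = 2.
Divide out the factor (1 - 0.5 z) = (1 - z/z0) (since 1/z0 = 0.5):
  P(z) = (1 - 0.5 z)(1 + (-0.39) z + (-0.82) z^2)
  [check: z-coef -0.39 - (0.5) = -0.89; z^2-coef -0.82 - (0.5)(-0.39) = -0.625; z^3-coef -(0.5)(-0.82) = 0.41.]
Remaining roots from the quadratic factor 1 + (-0.39) z + (-0.82) z^2:
  Set 1 + (-0.39) z + (-0.82) z^2 = 0, i.e. a z^2 + b z + c = 0 with a = -0.82, b = -0.39, c = 1.
  Discriminant D = b^2 - 4ac = (-0.39)^2 - 4*(-0.82)*1 = 0.1521 - (-3.28) = 3.4321.
  D >= 0, so the roots are real: z = (-b +/- sqrt(D)) / (2a) = (0.39 +/- 1.852593) / (-1.64).
    z_1 = (0.39 + 1.852593) / (-1.64) = -1.3674,   |z_1| = 1.3674.
    z_2 = (0.39 - 1.852593) / (-1.64) = 0.8918,   |z_2| = 0.8918.
Moduli of all roots: 2.0000, 1.3674, 0.8918.
All moduli strictly greater than 1? No.
Verdict: Not invertible.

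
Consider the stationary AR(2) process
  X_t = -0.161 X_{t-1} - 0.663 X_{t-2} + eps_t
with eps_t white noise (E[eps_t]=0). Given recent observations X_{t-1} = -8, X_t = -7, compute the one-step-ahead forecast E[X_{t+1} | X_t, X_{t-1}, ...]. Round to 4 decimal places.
E[X_{t+1} \mid \mathcal F_t] = 6.4310

For an AR(p) model X_t = c + sum_i phi_i X_{t-i} + eps_t, the
one-step-ahead conditional mean is
  E[X_{t+1} | X_t, ...] = c + sum_i phi_i X_{t+1-i}.
Substitute known values:
  E[X_{t+1} | ...] = (-0.161) * (-7) + (-0.663) * (-8)
                   = 6.4310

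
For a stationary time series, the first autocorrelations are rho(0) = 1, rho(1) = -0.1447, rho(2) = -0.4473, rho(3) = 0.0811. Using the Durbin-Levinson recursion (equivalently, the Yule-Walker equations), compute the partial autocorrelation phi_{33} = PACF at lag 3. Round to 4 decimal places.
\phi_{33} = -0.1110

The PACF at lag k is phi_{kk}, the last component of the solution
to the Yule-Walker system G_k phi = r_k where
  (G_k)_{ij} = rho(|i - j|), (r_k)_i = rho(i), i,j = 1..k.
Equivalently, Durbin-Levinson gives phi_{kk} iteratively:
  phi_{11} = rho(1)
  phi_{kk} = [rho(k) - sum_{j=1..k-1} phi_{k-1,j} rho(k-j)]
            / [1 - sum_{j=1..k-1} phi_{k-1,j} rho(j)],
  phi_{k,j} = phi_{k-1,j} - phi_{kk} phi_{k-1,k-j},  j = 1..k-1.
Step k = 1:
  phi_11 = rho(1) = -0.1447.
Step k = 2:
  phi_22 = [rho(2) - phi_11 rho(1)] / [1 - phi_11 rho(1)] = [-0.4473 - (-0.1447)(-0.1447)] / [1 - (-0.1447)(-0.1447)]
         = -0.46823809 / 0.97906191 = -0.478252.
  Update: phi_21 = phi_11 - phi_22 phi_11 = -0.1447 - (-0.478252)(-0.1447) = -0.213903.
Step k = 3:
  phi_33 = [rho(3) - phi_21 rho(2) - phi_22 rho(1)] / [1 - phi_21 rho(1) - phi_22 rho(2)]
    numerator   = 0.0811 - (-0.213903)(-0.4473) - (-0.478252)(-0.1447) = -0.08378186
    denominator = 1 - (-0.213903)(-0.1447) - (-0.478252)(-0.4473) = 0.75512622
  phi_33 = -0.08378186 / 0.75512622 = -0.111.
Therefore phi_{33} = -0.1110.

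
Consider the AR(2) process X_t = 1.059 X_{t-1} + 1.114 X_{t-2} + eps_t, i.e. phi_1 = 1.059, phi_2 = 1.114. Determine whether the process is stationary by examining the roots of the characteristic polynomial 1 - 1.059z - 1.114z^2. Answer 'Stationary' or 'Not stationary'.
\text{Not stationary}

The AR(p) characteristic polynomial is P(z) = 1 - 1.059z - 1.114z^2.
Stationarity requires all roots to lie outside the unit circle, i.e. |z| > 1 for every root.
Set 1 + (-1.059) z + (-1.114) z^2 = 0, i.e. a z^2 + b z + c = 0 with a = -1.114, b = -1.059, c = 1.
Discriminant D = b^2 - 4ac = (-1.059)^2 - 4*(-1.114)*1 = 1.121481 - (-4.456) = 5.577481.
D >= 0, so the roots are real: z = (-b +/- sqrt(D)) / (2a) = (1.059 +/- 2.361669) / (-2.228).
  z_1 = (1.059 + 2.361669) / (-2.228) = -1.5353,   |z_1| = 1.5353.
  z_2 = (1.059 - 2.361669) / (-2.228) = 0.5847,   |z_2| = 0.5847.
Moduli of all roots: 1.5353, 0.5847.
All moduli strictly greater than 1? No.
Verdict: Not stationary.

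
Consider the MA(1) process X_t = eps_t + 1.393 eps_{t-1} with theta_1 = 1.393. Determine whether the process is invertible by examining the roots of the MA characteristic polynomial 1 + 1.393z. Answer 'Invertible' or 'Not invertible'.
\text{Not invertible}

The MA(q) characteristic polynomial is P(z) = 1 + 1.393z.
Invertibility requires all roots to lie outside the unit circle, i.e. |z| > 1 for every root.
This is linear in z: 1 + (1.393) z = 0  =>  z = -1/(1.393) = -0.717875,  |z| = 0.717875.
Moduli of all roots: 0.7179.
All moduli strictly greater than 1? No.
Verdict: Not invertible.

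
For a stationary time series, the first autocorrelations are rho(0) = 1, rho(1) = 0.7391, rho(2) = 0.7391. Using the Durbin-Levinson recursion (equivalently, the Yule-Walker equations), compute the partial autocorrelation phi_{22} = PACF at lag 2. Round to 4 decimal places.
\phi_{22} = 0.4250

The PACF at lag k is phi_{kk}, the last component of the solution
to the Yule-Walker system G_k phi = r_k where
  (G_k)_{ij} = rho(|i - j|), (r_k)_i = rho(i), i,j = 1..k.
Equivalently, Durbin-Levinson gives phi_{kk} iteratively:
  phi_{11} = rho(1)
  phi_{kk} = [rho(k) - sum_{j=1..k-1} phi_{k-1,j} rho(k-j)]
            / [1 - sum_{j=1..k-1} phi_{k-1,j} rho(j)],
  phi_{k,j} = phi_{k-1,j} - phi_{kk} phi_{k-1,k-j},  j = 1..k-1.
Step k = 1:
  phi_11 = rho(1) = 0.7391.
Step k = 2:
  phi_22 = [rho(2) - phi_11 rho(1)] / [1 - phi_11 rho(1)] = [0.7391 - (0.7391)(0.7391)] / [1 - (0.7391)(0.7391)]
         = 0.19283119 / 0.45373119 = 0.425.
Therefore phi_{22} = 0.4250.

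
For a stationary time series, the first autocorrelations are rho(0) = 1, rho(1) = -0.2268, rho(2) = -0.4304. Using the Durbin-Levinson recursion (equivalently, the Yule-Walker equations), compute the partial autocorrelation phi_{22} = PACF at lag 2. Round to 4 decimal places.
\phi_{22} = -0.5080

The PACF at lag k is phi_{kk}, the last component of the solution
to the Yule-Walker system G_k phi = r_k where
  (G_k)_{ij} = rho(|i - j|), (r_k)_i = rho(i), i,j = 1..k.
Equivalently, Durbin-Levinson gives phi_{kk} iteratively:
  phi_{11} = rho(1)
  phi_{kk} = [rho(k) - sum_{j=1..k-1} phi_{k-1,j} rho(k-j)]
            / [1 - sum_{j=1..k-1} phi_{k-1,j} rho(j)],
  phi_{k,j} = phi_{k-1,j} - phi_{kk} phi_{k-1,k-j},  j = 1..k-1.
Step k = 1:
  phi_11 = rho(1) = -0.2268.
Step k = 2:
  phi_22 = [rho(2) - phi_11 rho(1)] / [1 - phi_11 rho(1)] = [-0.4304 - (-0.2268)(-0.2268)] / [1 - (-0.2268)(-0.2268)]
         = -0.48183824 / 0.94856176 = -0.508.
Therefore phi_{22} = -0.5080.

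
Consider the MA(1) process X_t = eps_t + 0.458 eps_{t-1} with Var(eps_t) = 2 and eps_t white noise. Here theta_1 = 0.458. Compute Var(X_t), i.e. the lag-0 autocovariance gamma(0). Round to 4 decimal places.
\gamma(0) = 2.4195

For an MA(q) process X_t = eps_t + sum_i theta_i eps_{t-i} with
Var(eps_t) = sigma^2, the variance is
  gamma(0) = sigma^2 * (1 + sum_i theta_i^2).
  sum_i theta_i^2 = (0.458)^2 = 0.209764.
  gamma(0) = 2 * (1 + 0.209764) = 2 * 1.209764 = 2.419528, which rounds to 2.4195.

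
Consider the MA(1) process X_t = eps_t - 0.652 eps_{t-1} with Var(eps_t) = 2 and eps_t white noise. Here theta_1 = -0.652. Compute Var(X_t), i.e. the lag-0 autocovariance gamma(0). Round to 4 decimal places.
\gamma(0) = 2.8502

For an MA(q) process X_t = eps_t + sum_i theta_i eps_{t-i} with
Var(eps_t) = sigma^2, the variance is
  gamma(0) = sigma^2 * (1 + sum_i theta_i^2).
  sum_i theta_i^2 = (-0.652)^2 = 0.425104.
  gamma(0) = 2 * (1 + 0.425104) = 2 * 1.425104 = 2.850208, which rounds to 2.8502.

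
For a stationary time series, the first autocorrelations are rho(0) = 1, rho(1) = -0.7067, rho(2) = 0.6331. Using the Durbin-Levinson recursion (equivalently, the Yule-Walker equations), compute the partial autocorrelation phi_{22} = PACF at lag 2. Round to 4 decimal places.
\phi_{22} = 0.2670

The PACF at lag k is phi_{kk}, the last component of the solution
to the Yule-Walker system G_k phi = r_k where
  (G_k)_{ij} = rho(|i - j|), (r_k)_i = rho(i), i,j = 1..k.
Equivalently, Durbin-Levinson gives phi_{kk} iteratively:
  phi_{11} = rho(1)
  phi_{kk} = [rho(k) - sum_{j=1..k-1} phi_{k-1,j} rho(k-j)]
            / [1 - sum_{j=1..k-1} phi_{k-1,j} rho(j)],
  phi_{k,j} = phi_{k-1,j} - phi_{kk} phi_{k-1,k-j},  j = 1..k-1.
Step k = 1:
  phi_11 = rho(1) = -0.7067.
Step k = 2:
  phi_22 = [rho(2) - phi_11 rho(1)] / [1 - phi_11 rho(1)] = [0.6331 - (-0.7067)(-0.7067)] / [1 - (-0.7067)(-0.7067)]
         = 0.13367511 / 0.50057511 = 0.267.
Therefore phi_{22} = 0.2670.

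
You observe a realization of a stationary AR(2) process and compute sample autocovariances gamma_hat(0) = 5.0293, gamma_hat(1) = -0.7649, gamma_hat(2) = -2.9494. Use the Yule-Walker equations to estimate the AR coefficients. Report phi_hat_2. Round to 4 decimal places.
\hat\phi_{2} = -0.6240

The Yule-Walker equations for an AR(p) process read, in matrix form,
  Gamma_p phi = r_p,   with   (Gamma_p)_{ij} = gamma(|i - j|),
                       (r_p)_i = gamma(i),   i,j = 1..p.
Substitute the sample gammas (Toeplitz matrix and right-hand side of size 2):
  Gamma_p = [[5.0293, -0.7649], [-0.7649, 5.0293]]
  r_p     = [-0.7649, -2.9494]
Written out:
  5.0293 phi_1 - 0.7649 phi_2 = -0.7649
  -0.7649 phi_1 + 5.0293 phi_2 = -2.9494
Solve by Cramer's rule:
  det = gamma(0)^2 - gamma(1)^2 = (5.0293)^2 - (-0.7649)^2 = 25.29385849 - 0.58507201 = 24.70878648
  phi_hat_1 = [gamma(1) gamma(0) - gamma(1) gamma(2)] / det = [(-0.7649)(5.0293) - (-0.7649)(-2.9494)] / 24.70878648 = -6.10290763 / 24.70878648 = -0.247
  phi_hat_2 = [gamma(0) gamma(2) - gamma(1)^2] / det = [(5.0293)(-2.9494) - (-0.7649)^2] / 24.70878648 = -15.41848943 / 24.70878648 = -0.624
So phi_hat = [-0.2470, -0.6240].
Therefore phi_hat_2 = -0.6240.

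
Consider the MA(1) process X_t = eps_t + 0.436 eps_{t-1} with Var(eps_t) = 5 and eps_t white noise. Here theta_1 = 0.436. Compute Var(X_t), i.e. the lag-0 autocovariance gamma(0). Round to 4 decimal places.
\gamma(0) = 5.9505

For an MA(q) process X_t = eps_t + sum_i theta_i eps_{t-i} with
Var(eps_t) = sigma^2, the variance is
  gamma(0) = sigma^2 * (1 + sum_i theta_i^2).
  sum_i theta_i^2 = (0.436)^2 = 0.190096.
  gamma(0) = 5 * (1 + 0.190096) = 5 * 1.190096 = 5.95048, which rounds to 5.9505.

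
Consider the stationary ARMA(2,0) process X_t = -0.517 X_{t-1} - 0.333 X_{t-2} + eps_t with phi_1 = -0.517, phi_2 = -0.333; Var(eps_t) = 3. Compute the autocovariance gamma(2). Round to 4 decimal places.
\gamma(2) = -0.5262

Multiply the model equation by X_{t-k} and take expectations. With theta_0 = psi_0 = 1 and psi_j the MA(infinity) weights, this gives
  gamma(k) - sum_i phi_i gamma(k-i) = c_k,
  c_k = sigma^2 * sum_{j=k..q} theta_j psi_{j-k}   (c_k = 0 for k > q),
using gamma(-m) = gamma(m).
Pure AR (q = 0): c_0 = sigma^2 = 3, c_k = 0 for k >= 1.
Equations for k = 0, 1, 2 (AR order 2, c_2 = 0):
  (E0) gamma(0) = phi_1 gamma(1) + phi_2 gamma(2) + c_0
  (E1) gamma(1) = phi_1 gamma(0) + phi_2 gamma(1) + c_1
  (E2) gamma(2) = phi_1 gamma(1) + phi_2 gamma(0)
From (E1): gamma(1) = A gamma(0) + B with
  A = phi_1 / (1 - phi_2) = -0.517 / 1.333 = -0.387847,   B = c_1 / (1 - phi_2) = 0 / 1.333 = 0.
Insert (E2) into (E0): gamma(0) (1 - phi_2^2) = phi_1 (1 + phi_2) gamma(1) + c_0.
  phi_1 (1 + phi_2) = (-0.517)(0.667) = -0.344839,   1 - phi_2^2 = 0.889111.
Replace gamma(1) by A gamma(0) + B and collect gamma(0):
  gamma(0) [0.889111 - (-0.344839)(-0.387847)] = c_0 = 3
  gamma(0) * 0.755366 = 3
  gamma(0) = 3 / 0.755366 = 3.971583.
  gamma(1) = A gamma(0) = (-0.387847)(3.971583) = -1.540367.
  gamma(2) = phi_1 gamma(1) + phi_2 gamma(0) = (-0.517)(-1.540367) + (-0.333)(3.971583) = -0.526168.
Therefore gamma(2) = -0.5262 (to 4 decimal places).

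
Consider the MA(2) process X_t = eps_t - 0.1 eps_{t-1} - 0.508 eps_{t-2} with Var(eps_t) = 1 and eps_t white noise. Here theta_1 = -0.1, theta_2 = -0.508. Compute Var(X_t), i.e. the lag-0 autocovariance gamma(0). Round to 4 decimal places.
\gamma(0) = 1.2681

For an MA(q) process X_t = eps_t + sum_i theta_i eps_{t-i} with
Var(eps_t) = sigma^2, the variance is
  gamma(0) = sigma^2 * (1 + sum_i theta_i^2).
  sum_i theta_i^2 = (-0.1)^2 + (-0.508)^2 = 0.01 + 0.258064 = 0.268064.
  gamma(0) = 1 * (1 + 0.268064) = 1 * 1.268064 = 1.268064, which rounds to 1.2681.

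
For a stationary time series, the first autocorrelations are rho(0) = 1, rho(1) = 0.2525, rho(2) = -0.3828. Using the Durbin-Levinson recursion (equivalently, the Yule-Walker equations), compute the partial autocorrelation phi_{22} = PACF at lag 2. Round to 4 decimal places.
\phi_{22} = -0.4770

The PACF at lag k is phi_{kk}, the last component of the solution
to the Yule-Walker system G_k phi = r_k where
  (G_k)_{ij} = rho(|i - j|), (r_k)_i = rho(i), i,j = 1..k.
Equivalently, Durbin-Levinson gives phi_{kk} iteratively:
  phi_{11} = rho(1)
  phi_{kk} = [rho(k) - sum_{j=1..k-1} phi_{k-1,j} rho(k-j)]
            / [1 - sum_{j=1..k-1} phi_{k-1,j} rho(j)],
  phi_{k,j} = phi_{k-1,j} - phi_{kk} phi_{k-1,k-j},  j = 1..k-1.
Step k = 1:
  phi_11 = rho(1) = 0.2525.
Step k = 2:
  phi_22 = [rho(2) - phi_11 rho(1)] / [1 - phi_11 rho(1)] = [-0.3828 - (0.2525)(0.2525)] / [1 - (0.2525)(0.2525)]
         = -0.44655625 / 0.93624375 = -0.477.
Therefore phi_{22} = -0.4770.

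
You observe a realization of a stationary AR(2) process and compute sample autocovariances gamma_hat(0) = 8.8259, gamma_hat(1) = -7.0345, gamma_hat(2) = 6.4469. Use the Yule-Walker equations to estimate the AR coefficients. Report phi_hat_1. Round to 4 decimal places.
\hat\phi_{1} = -0.5890

The Yule-Walker equations for an AR(p) process read, in matrix form,
  Gamma_p phi = r_p,   with   (Gamma_p)_{ij} = gamma(|i - j|),
                       (r_p)_i = gamma(i),   i,j = 1..p.
Substitute the sample gammas (Toeplitz matrix and right-hand side of size 2):
  Gamma_p = [[8.8259, -7.0345], [-7.0345, 8.8259]]
  r_p     = [-7.0345, 6.4469]
Written out:
  8.8259 phi_1 - 7.0345 phi_2 = -7.0345
  -7.0345 phi_1 + 8.8259 phi_2 = 6.4469
Solve by Cramer's rule:
  det = gamma(0)^2 - gamma(1)^2 = (8.8259)^2 - (-7.0345)^2 = 77.89651081 - 49.48419025 = 28.41232056
  phi_hat_1 = [gamma(1) gamma(0) - gamma(1) gamma(2)] / det = [(-7.0345)(8.8259) - (-7.0345)(6.4469)] / 28.41232056 = -16.7350755 / 28.41232056 = -0.589
  phi_hat_2 = [gamma(0) gamma(2) - gamma(1)^2] / det = [(8.8259)(6.4469) - (-7.0345)^2] / 28.41232056 = 7.41550446 / 28.41232056 = 0.261
So phi_hat = [-0.5890, 0.2610].
Therefore phi_hat_1 = -0.5890.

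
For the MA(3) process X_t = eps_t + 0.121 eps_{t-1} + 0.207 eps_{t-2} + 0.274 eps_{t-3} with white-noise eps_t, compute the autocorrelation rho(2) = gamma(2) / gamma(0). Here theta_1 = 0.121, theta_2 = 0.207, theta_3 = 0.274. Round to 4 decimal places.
\rho(2) = 0.2120

For an MA(q) process with theta_0 = 1, the autocovariance is
  gamma(k) = sigma^2 * sum_{i=0..q-k} theta_i * theta_{i+k},
and rho(k) = gamma(k) / gamma(0). Sigma^2 cancels.
  numerator   = (1)*(0.207) + (0.121)*(0.274) = 0.240154.
  denominator = (1)^2 + (0.121)^2 + (0.207)^2 + (0.274)^2 = 1.132566.
  rho(2) = 0.240154 / 1.132566 = 0.2120.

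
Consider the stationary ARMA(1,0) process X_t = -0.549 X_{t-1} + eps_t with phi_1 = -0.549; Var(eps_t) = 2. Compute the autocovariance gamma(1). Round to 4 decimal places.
\gamma(1) = -1.5717

Multiply the model equation by X_{t-k} and take expectations. With theta_0 = psi_0 = 1 and psi_j the MA(infinity) weights, this gives
  gamma(k) - sum_i phi_i gamma(k-i) = c_k,
  c_k = sigma^2 * sum_{j=k..q} theta_j psi_{j-k}   (c_k = 0 for k > q),
using gamma(-m) = gamma(m).
Pure AR (q = 0): c_0 = sigma^2 = 2, c_k = 0 for k >= 1.
Equations for k = 0 and k = 1 (AR order 1):
  gamma(0) = phi_1 gamma(1) + c_0
  gamma(1) = phi_1 gamma(0) + c_1
Substituting the second into the first: gamma(0) (1 - phi_1^2) = c_0 + phi_1 c_1, so
  gamma(0) = c_0 / (1 - phi_1^2) = 2 / (1 - (-0.549)^2) = 2 / 0.698599 = 2.862873.
  gamma(1) = phi_1 gamma(0) = (-0.549)(2.862873) = -1.571717.
Therefore gamma(1) = -1.5717 (to 4 decimal places).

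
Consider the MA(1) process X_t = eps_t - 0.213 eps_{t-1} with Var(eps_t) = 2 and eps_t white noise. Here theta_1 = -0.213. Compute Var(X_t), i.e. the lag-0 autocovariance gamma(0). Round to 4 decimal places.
\gamma(0) = 2.0907

For an MA(q) process X_t = eps_t + sum_i theta_i eps_{t-i} with
Var(eps_t) = sigma^2, the variance is
  gamma(0) = sigma^2 * (1 + sum_i theta_i^2).
  sum_i theta_i^2 = (-0.213)^2 = 0.045369.
  gamma(0) = 2 * (1 + 0.045369) = 2 * 1.045369 = 2.090738, which rounds to 2.0907.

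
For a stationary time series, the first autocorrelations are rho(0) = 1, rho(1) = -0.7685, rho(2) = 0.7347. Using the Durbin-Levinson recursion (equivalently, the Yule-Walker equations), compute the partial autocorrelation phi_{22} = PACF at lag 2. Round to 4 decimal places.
\phi_{22} = 0.3520

The PACF at lag k is phi_{kk}, the last component of the solution
to the Yule-Walker system G_k phi = r_k where
  (G_k)_{ij} = rho(|i - j|), (r_k)_i = rho(i), i,j = 1..k.
Equivalently, Durbin-Levinson gives phi_{kk} iteratively:
  phi_{11} = rho(1)
  phi_{kk} = [rho(k) - sum_{j=1..k-1} phi_{k-1,j} rho(k-j)]
            / [1 - sum_{j=1..k-1} phi_{k-1,j} rho(j)],
  phi_{k,j} = phi_{k-1,j} - phi_{kk} phi_{k-1,k-j},  j = 1..k-1.
Step k = 1:
  phi_11 = rho(1) = -0.7685.
Step k = 2:
  phi_22 = [rho(2) - phi_11 rho(1)] / [1 - phi_11 rho(1)] = [0.7347 - (-0.7685)(-0.7685)] / [1 - (-0.7685)(-0.7685)]
         = 0.14410775 / 0.40940775 = 0.352.
Therefore phi_{22} = 0.3520.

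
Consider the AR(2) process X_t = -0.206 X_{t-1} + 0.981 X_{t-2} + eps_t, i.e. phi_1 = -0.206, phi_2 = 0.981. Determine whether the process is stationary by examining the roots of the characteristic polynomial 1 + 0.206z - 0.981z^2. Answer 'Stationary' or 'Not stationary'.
\text{Not stationary}

The AR(p) characteristic polynomial is P(z) = 1 + 0.206z - 0.981z^2.
Stationarity requires all roots to lie outside the unit circle, i.e. |z| > 1 for every root.
Set 1 + (0.206) z + (-0.981) z^2 = 0, i.e. a z^2 + b z + c = 0 with a = -0.981, b = 0.206, c = 1.
Discriminant D = b^2 - 4ac = (0.206)^2 - 4*(-0.981)*1 = 0.042436 - (-3.924) = 3.966436.
D >= 0, so the roots are real: z = (-b +/- sqrt(D)) / (2a) = (-0.206 +/- 1.991591) / (-1.962).
  z_1 = (-0.206 + 1.991591) / (-1.962) = -0.9101,   |z_1| = 0.9101.
  z_2 = (-0.206 - 1.991591) / (-1.962) = 1.1201,   |z_2| = 1.1201.
Moduli of all roots: 0.9101, 1.1201.
All moduli strictly greater than 1? No.
Verdict: Not stationary.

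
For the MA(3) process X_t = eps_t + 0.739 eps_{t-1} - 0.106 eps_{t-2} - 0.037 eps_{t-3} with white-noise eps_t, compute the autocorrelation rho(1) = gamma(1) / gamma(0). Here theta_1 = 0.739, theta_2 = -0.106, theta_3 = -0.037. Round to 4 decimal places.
\rho(1) = 0.4264

For an MA(q) process with theta_0 = 1, the autocovariance is
  gamma(k) = sigma^2 * sum_{i=0..q-k} theta_i * theta_{i+k},
and rho(k) = gamma(k) / gamma(0). Sigma^2 cancels.
  numerator   = (1)*(0.739) + (0.739)*(-0.106) + (-0.106)*(-0.037) = 0.664588.
  denominator = (1)^2 + (0.739)^2 + (-0.106)^2 + (-0.037)^2 = 1.558726.
  rho(1) = 0.664588 / 1.558726 = 0.4264.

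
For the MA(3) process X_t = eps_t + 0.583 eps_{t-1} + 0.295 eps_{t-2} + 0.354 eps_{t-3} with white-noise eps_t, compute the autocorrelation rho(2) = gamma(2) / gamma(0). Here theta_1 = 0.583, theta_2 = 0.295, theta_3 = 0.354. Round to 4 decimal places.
\rho(2) = 0.3230

For an MA(q) process with theta_0 = 1, the autocovariance is
  gamma(k) = sigma^2 * sum_{i=0..q-k} theta_i * theta_{i+k},
and rho(k) = gamma(k) / gamma(0). Sigma^2 cancels.
  numerator   = (1)*(0.295) + (0.583)*(0.354) = 0.501382.
  denominator = (1)^2 + (0.583)^2 + (0.295)^2 + (0.354)^2 = 1.55223.
  rho(2) = 0.501382 / 1.55223 = 0.3230.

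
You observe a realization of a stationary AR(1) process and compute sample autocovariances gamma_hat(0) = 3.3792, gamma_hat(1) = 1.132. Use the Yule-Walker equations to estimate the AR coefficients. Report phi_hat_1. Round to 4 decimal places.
\hat\phi_{1} = 0.3350

The Yule-Walker equations for an AR(p) process read, in matrix form,
  Gamma_p phi = r_p,   with   (Gamma_p)_{ij} = gamma(|i - j|),
                       (r_p)_i = gamma(i),   i,j = 1..p.
Substitute the sample gammas (Toeplitz matrix and right-hand side of size 1):
  Gamma_p = [[3.3792]]
  r_p     = [1.132]
With p = 1 this is the single equation gamma(0) phi_1 = gamma(1):
  phi_hat_1 = gamma(1) / gamma(0) = 1.132 / 3.3792 = 0.3350.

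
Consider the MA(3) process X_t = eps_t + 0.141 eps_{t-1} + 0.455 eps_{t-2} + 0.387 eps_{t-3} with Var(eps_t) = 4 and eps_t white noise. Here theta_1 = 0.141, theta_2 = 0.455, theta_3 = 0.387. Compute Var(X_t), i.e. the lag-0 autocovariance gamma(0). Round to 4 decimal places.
\gamma(0) = 5.5067

For an MA(q) process X_t = eps_t + sum_i theta_i eps_{t-i} with
Var(eps_t) = sigma^2, the variance is
  gamma(0) = sigma^2 * (1 + sum_i theta_i^2).
  sum_i theta_i^2 = (0.141)^2 + (0.455)^2 + (0.387)^2 = 0.019881 + 0.207025 + 0.149769 = 0.376675.
  gamma(0) = 4 * (1 + 0.376675) = 4 * 1.376675 = 5.5067.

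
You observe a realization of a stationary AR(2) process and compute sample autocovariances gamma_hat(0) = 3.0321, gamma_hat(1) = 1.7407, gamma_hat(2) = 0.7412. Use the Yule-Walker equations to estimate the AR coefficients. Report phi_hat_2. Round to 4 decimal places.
\hat\phi_{2} = -0.1270

The Yule-Walker equations for an AR(p) process read, in matrix form,
  Gamma_p phi = r_p,   with   (Gamma_p)_{ij} = gamma(|i - j|),
                       (r_p)_i = gamma(i),   i,j = 1..p.
Substitute the sample gammas (Toeplitz matrix and right-hand side of size 2):
  Gamma_p = [[3.0321, 1.7407], [1.7407, 3.0321]]
  r_p     = [1.7407, 0.7412]
Written out:
  3.0321 phi_1 + 1.7407 phi_2 = 1.7407
  1.7407 phi_1 + 3.0321 phi_2 = 0.7412
Solve by Cramer's rule:
  det = gamma(0)^2 - gamma(1)^2 = (3.0321)^2 - (1.7407)^2 = 9.19363041 - 3.03003649 = 6.16359392
  phi_hat_1 = [gamma(1) gamma(0) - gamma(1) gamma(2)] / det = [(1.7407)(3.0321) - (1.7407)(0.7412)] / 6.16359392 = 3.98776963 / 6.16359392 = 0.647
  phi_hat_2 = [gamma(0) gamma(2) - gamma(1)^2] / det = [(3.0321)(0.7412) - (1.7407)^2] / 6.16359392 = -0.78264397 / 6.16359392 = -0.127
So phi_hat = [0.6470, -0.1270].
Therefore phi_hat_2 = -0.1270.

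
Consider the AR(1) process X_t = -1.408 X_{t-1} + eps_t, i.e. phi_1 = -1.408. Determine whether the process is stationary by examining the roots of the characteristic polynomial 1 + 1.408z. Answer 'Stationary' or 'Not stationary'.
\text{Not stationary}

The AR(p) characteristic polynomial is P(z) = 1 + 1.408z.
Stationarity requires all roots to lie outside the unit circle, i.e. |z| > 1 for every root.
This is linear in z: 1 + (1.408) z = 0  =>  z = -1/(1.408) = -0.710227,  |z| = 0.710227.
Moduli of all roots: 0.7102.
All moduli strictly greater than 1? No.
Verdict: Not stationary.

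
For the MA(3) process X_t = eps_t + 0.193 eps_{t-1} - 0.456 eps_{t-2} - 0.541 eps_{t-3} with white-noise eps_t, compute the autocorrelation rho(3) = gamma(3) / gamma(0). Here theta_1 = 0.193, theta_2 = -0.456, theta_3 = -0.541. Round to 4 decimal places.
\rho(3) = -0.3518

For an MA(q) process with theta_0 = 1, the autocovariance is
  gamma(k) = sigma^2 * sum_{i=0..q-k} theta_i * theta_{i+k},
and rho(k) = gamma(k) / gamma(0). Sigma^2 cancels.
  numerator   = (1)*(-0.541) = -0.541.
  denominator = (1)^2 + (0.193)^2 + (-0.456)^2 + (-0.541)^2 = 1.537866.
  rho(3) = -0.541 / 1.537866 = -0.3518.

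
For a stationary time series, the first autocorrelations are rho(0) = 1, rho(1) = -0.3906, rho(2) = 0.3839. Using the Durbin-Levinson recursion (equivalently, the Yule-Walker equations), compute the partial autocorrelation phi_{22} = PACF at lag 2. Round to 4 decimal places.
\phi_{22} = 0.2730

The PACF at lag k is phi_{kk}, the last component of the solution
to the Yule-Walker system G_k phi = r_k where
  (G_k)_{ij} = rho(|i - j|), (r_k)_i = rho(i), i,j = 1..k.
Equivalently, Durbin-Levinson gives phi_{kk} iteratively:
  phi_{11} = rho(1)
  phi_{kk} = [rho(k) - sum_{j=1..k-1} phi_{k-1,j} rho(k-j)]
            / [1 - sum_{j=1..k-1} phi_{k-1,j} rho(j)],
  phi_{k,j} = phi_{k-1,j} - phi_{kk} phi_{k-1,k-j},  j = 1..k-1.
Step k = 1:
  phi_11 = rho(1) = -0.3906.
Step k = 2:
  phi_22 = [rho(2) - phi_11 rho(1)] / [1 - phi_11 rho(1)] = [0.3839 - (-0.3906)(-0.3906)] / [1 - (-0.3906)(-0.3906)]
         = 0.23133164 / 0.84743164 = 0.273.
Therefore phi_{22} = 0.2730.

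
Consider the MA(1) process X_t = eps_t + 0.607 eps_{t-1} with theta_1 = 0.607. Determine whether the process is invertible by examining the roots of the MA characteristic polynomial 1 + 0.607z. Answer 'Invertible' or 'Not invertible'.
\text{Invertible}

The MA(q) characteristic polynomial is P(z) = 1 + 0.607z.
Invertibility requires all roots to lie outside the unit circle, i.e. |z| > 1 for every root.
This is linear in z: 1 + (0.607) z = 0  =>  z = -1/(0.607) = -1.647446,  |z| = 1.647446.
Moduli of all roots: 1.6474.
All moduli strictly greater than 1? Yes.
Verdict: Invertible.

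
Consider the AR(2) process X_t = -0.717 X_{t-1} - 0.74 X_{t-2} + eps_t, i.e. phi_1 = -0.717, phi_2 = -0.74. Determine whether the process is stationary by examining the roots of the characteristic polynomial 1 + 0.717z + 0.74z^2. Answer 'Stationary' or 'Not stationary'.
\text{Stationary}

The AR(p) characteristic polynomial is P(z) = 1 + 0.717z + 0.74z^2.
Stationarity requires all roots to lie outside the unit circle, i.e. |z| > 1 for every root.
Set 1 + (0.717) z + (0.74) z^2 = 0, i.e. a z^2 + b z + c = 0 with a = 0.74, b = 0.717, c = 1.
Discriminant D = b^2 - 4ac = (0.717)^2 - 4*(0.74)*1 = 0.514089 - (2.96) = -2.445911.
D < 0, so the roots are the complex-conjugate pair z = (-b +/- i sqrt(-D)) / (2a) = -0.4845 +/- 1.0567i.
For a conjugate pair |z|^2 = z * conj(z) = (product of roots) = c/a = 1/(0.74) = 1.351351, so |z| = sqrt(1.351351) = 1.1625 for both roots.
Moduli of all roots: 1.1625, 1.1625.
All moduli strictly greater than 1? Yes.
Verdict: Stationary.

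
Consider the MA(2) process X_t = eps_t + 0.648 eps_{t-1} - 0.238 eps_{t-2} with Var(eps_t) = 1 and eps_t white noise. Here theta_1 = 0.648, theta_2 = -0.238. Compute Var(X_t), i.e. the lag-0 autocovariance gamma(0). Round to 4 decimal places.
\gamma(0) = 1.4765

For an MA(q) process X_t = eps_t + sum_i theta_i eps_{t-i} with
Var(eps_t) = sigma^2, the variance is
  gamma(0) = sigma^2 * (1 + sum_i theta_i^2).
  sum_i theta_i^2 = (0.648)^2 + (-0.238)^2 = 0.419904 + 0.056644 = 0.476548.
  gamma(0) = 1 * (1 + 0.476548) = 1 * 1.476548 = 1.476548, which rounds to 1.4765.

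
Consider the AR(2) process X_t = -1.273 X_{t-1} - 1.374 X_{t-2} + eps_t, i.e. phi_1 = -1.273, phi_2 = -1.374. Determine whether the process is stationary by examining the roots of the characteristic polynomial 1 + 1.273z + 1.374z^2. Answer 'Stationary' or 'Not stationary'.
\text{Not stationary}

The AR(p) characteristic polynomial is P(z) = 1 + 1.273z + 1.374z^2.
Stationarity requires all roots to lie outside the unit circle, i.e. |z| > 1 for every root.
Set 1 + (1.273) z + (1.374) z^2 = 0, i.e. a z^2 + b z + c = 0 with a = 1.374, b = 1.273, c = 1.
Discriminant D = b^2 - 4ac = (1.273)^2 - 4*(1.374)*1 = 1.620529 - (5.496) = -3.875471.
D < 0, so the roots are the complex-conjugate pair z = (-b +/- i sqrt(-D)) / (2a) = -0.4632 +/- 0.7164i.
For a conjugate pair |z|^2 = z * conj(z) = (product of roots) = c/a = 1/(1.374) = 0.727802, so |z| = sqrt(0.727802) = 0.8531 for both roots.
Moduli of all roots: 0.8531, 0.8531.
All moduli strictly greater than 1? No.
Verdict: Not stationary.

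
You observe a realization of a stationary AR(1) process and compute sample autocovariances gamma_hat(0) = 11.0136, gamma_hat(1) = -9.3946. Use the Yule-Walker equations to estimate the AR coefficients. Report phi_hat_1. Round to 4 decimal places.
\hat\phi_{1} = -0.8530

The Yule-Walker equations for an AR(p) process read, in matrix form,
  Gamma_p phi = r_p,   with   (Gamma_p)_{ij} = gamma(|i - j|),
                       (r_p)_i = gamma(i),   i,j = 1..p.
Substitute the sample gammas (Toeplitz matrix and right-hand side of size 1):
  Gamma_p = [[11.0136]]
  r_p     = [-9.3946]
With p = 1 this is the single equation gamma(0) phi_1 = gamma(1):
  phi_hat_1 = gamma(1) / gamma(0) = -9.3946 / 11.0136 = -0.8530.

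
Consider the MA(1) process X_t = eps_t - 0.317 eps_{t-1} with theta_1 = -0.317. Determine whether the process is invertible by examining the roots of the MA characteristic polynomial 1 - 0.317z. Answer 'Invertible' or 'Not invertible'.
\text{Invertible}

The MA(q) characteristic polynomial is P(z) = 1 - 0.317z.
Invertibility requires all roots to lie outside the unit circle, i.e. |z| > 1 for every root.
This is linear in z: 1 + (-0.317) z = 0  =>  z = -1/(-0.317) = 3.154574,  |z| = 3.154574.
Moduli of all roots: 3.1546.
All moduli strictly greater than 1? Yes.
Verdict: Invertible.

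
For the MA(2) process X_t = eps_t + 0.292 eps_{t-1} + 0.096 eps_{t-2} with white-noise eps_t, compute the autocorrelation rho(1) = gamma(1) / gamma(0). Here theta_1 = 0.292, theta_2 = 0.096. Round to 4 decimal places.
\rho(1) = 0.2924

For an MA(q) process with theta_0 = 1, the autocovariance is
  gamma(k) = sigma^2 * sum_{i=0..q-k} theta_i * theta_{i+k},
and rho(k) = gamma(k) / gamma(0). Sigma^2 cancels.
  numerator   = (1)*(0.292) + (0.292)*(0.096) = 0.320032.
  denominator = (1)^2 + (0.292)^2 + (0.096)^2 = 1.09448.
  rho(1) = 0.320032 / 1.09448 = 0.2924.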